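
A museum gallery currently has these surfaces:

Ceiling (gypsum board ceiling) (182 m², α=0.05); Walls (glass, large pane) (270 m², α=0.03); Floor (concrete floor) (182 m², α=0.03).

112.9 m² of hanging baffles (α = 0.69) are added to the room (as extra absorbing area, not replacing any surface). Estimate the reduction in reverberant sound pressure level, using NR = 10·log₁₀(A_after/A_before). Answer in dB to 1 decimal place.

6.5 dB

A_before = Σ Sᵢαᵢ = 182*0.05 + 270*0.03 + 182*0.03 = 22.660 sabins.
Added absorption = 112.9 × 0.69 = 77.901 sabins.
New total A_after = 100.561 sabins.
Reduction = 10 log₁₀(A_after/A_before) = 10 log₁₀(4.4378) = 6.5 dB.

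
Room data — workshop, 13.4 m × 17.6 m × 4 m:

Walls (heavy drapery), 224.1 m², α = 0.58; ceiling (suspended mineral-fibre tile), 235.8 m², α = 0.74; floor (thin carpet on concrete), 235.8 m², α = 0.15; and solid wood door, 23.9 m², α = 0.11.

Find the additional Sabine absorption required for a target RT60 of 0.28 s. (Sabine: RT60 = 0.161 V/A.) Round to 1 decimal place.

200.0 sabins

Total absorption A₁ = 224.1*0.58 + 235.8*0.74 + 235.8*0.15 + 23.9*0.11
  = 129.978 + 174.492 + 35.370 + 2.629 = 342.469 m² sabins.
V = 943.36 m³. Required absorption A₂ = 0.161 × 943.36 / 0.28 = 542.432 sabins.
Shortfall: 542.432 − 342.469 = 200.0 sabins.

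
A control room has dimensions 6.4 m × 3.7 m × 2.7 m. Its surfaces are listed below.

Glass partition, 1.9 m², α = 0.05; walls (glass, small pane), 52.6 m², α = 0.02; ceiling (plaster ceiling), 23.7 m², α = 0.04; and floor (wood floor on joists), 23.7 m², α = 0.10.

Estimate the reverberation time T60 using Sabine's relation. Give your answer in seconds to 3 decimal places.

Equivalent absorption area: A = 1.9×0.05 + 52.6×0.02 + 23.7×0.04 + 23.7×0.10 = 4.465 m².
Volume V = 6.4 × 3.7 × 2.7 = 63.936 m³.
Sabine: RT60 = 0.161 × 63.936 / 4.465 = 2.305 s.

2.305 s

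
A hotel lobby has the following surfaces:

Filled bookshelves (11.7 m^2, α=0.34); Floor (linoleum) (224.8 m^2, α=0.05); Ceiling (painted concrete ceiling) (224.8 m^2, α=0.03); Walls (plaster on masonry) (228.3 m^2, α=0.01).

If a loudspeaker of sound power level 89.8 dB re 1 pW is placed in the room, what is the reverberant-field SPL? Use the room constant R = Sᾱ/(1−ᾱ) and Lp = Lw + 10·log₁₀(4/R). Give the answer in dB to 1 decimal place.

81.8 dB

Σ(Sᵢαᵢ) = 11.7×0.34 + 224.8×0.05 + 224.8×0.03 + 228.3×0.01 = 24.245; total area S = 689.6 m^2.
ᾱ = 24.245/689.6 = 0.0352; R = Sᾱ/(1−ᾱ) = 24.245/(1−0.0352) = 25.130 m^2.
Lp = Lw + 10 log₁₀(4/R) = 89.8 -7.98 = 81.8 dB.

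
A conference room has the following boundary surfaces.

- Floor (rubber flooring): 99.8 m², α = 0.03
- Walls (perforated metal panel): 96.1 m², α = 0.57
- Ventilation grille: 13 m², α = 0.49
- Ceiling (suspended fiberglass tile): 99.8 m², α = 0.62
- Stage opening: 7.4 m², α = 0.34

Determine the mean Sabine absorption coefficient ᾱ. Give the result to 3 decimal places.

S = Σ Sᵢ = 99.8 + 96.1 + 13 + 99.8 + 7.4 = 316.1 m².
Weighted sum Σ Sα = 128.533.
ᾱ = A/S = 0.407.

0.407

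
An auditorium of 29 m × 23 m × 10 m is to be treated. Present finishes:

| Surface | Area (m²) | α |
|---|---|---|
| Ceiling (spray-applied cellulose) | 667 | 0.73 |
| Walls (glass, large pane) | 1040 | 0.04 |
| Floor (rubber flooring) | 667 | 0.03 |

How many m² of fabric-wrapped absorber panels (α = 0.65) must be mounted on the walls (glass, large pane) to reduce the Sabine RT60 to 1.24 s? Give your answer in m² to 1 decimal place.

520.5

Total absorption A₁ = 667×0.73 + 1040×0.04 + 667×0.03
  = 486.910 + 41.600 + 20.010 = 548.520 m² sabins.
V = 6670 m³. Target absorption A₂ = 0.161 × 6670 / 1.24 = 866.024 sabins.
Absorption to add: 866.024 − 548.520 = 317.504 sabins.
Net gain per m²: Δα = 0.65 − 0.04 = 0.61.
Area = ΔA/Δα = 317.504/0.61 = 520.5 m².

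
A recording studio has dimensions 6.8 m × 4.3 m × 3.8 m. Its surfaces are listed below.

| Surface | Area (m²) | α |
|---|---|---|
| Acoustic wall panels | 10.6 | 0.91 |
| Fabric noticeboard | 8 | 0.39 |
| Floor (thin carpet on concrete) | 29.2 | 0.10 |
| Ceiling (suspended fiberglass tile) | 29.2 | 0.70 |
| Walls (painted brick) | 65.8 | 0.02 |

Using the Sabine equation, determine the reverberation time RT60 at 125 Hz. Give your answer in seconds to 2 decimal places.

Total absorption A = 10.6×0.91 + 8×0.39 + 29.2×0.10 + 29.2×0.70 + 65.8×0.02
  = 9.646 + 3.120 + 2.920 + 20.440 + 1.316 = 37.442 m² sabins.
V = 6.8·4.3·3.8 = 111.112 m³.
RT60 = 0.161 · V / A = 0.161 × 111.112 / 37.442 = 0.48 s.

0.48 s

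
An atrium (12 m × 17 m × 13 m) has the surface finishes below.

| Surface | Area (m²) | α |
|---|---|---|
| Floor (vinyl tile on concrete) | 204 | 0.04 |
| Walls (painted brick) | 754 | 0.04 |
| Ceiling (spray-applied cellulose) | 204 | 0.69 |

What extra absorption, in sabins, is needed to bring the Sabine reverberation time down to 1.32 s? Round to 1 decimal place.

Total absorption A₁ = 204*0.04 + 754*0.04 + 204*0.69
  = 8.160 + 30.160 + 140.760 = 179.080 m² sabins.
V = 2652 m³. Required absorption A₂ = 0.161 × 2652 / 1.32 = 323.464 sabins.
Shortfall: 323.464 − 179.080 = 144.4 sabins.

144.4 sabins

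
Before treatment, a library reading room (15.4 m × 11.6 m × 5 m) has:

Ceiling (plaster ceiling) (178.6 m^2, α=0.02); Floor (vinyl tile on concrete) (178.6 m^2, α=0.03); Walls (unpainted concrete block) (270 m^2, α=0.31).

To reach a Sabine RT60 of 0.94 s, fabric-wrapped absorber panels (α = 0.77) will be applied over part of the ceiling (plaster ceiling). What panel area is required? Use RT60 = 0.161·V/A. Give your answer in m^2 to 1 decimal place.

80.5

Summing Sᵢαᵢ: 3.572 + 5.358 + 83.700 → A₁ = 92.630 sabins.
V = 893.2 m³. Target absorption A₂ = 0.161 × 893.2 / 0.94 = 152.984 sabins.
Absorption to add: 152.984 − 92.630 = 60.354 sabins.
Each m^2 of panel replacing the ceiling (plaster ceiling) adds (0.77 − 0.02) = 0.75 sabins.
Panel area = 60.354 / 0.75 = 80.5 m^2.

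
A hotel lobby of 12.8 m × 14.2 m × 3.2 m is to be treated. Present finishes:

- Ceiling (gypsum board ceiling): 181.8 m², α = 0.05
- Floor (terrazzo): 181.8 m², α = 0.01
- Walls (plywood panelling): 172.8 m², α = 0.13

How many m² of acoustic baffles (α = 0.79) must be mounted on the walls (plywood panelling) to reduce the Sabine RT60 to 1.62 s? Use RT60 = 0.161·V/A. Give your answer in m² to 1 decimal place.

37.0

Summing Sᵢαᵢ: 9.090 + 1.818 + 22.464 → A₁ = 33.372 sabins.
Required A₂ = 0.161·581.632/1.62 = 57.804 sabins.
Absorption to add: 57.804 − 33.372 = 24.432 sabins.
Each m² of panel replacing the walls (plywood panelling) adds (0.79 − 0.13) = 0.66 sabins.
Panel area = 24.432 / 0.66 = 37.0 m².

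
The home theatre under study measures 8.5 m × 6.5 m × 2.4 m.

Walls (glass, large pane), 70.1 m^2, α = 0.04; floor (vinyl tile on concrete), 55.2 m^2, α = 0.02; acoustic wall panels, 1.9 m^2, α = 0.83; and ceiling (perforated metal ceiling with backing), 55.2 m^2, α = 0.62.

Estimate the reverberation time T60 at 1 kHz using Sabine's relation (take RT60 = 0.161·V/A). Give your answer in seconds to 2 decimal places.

0.54 s

A = Σ Sᵢαᵢ = 70.1*0.04 + 55.2*0.02 + 1.9*0.83 + 55.2*0.62 = 39.709 sabins.
V = 8.5·6.5·2.4 = 132.6 m³.
Sabine: RT60 = 0.161 × 132.6 / 39.709 = 0.54 s.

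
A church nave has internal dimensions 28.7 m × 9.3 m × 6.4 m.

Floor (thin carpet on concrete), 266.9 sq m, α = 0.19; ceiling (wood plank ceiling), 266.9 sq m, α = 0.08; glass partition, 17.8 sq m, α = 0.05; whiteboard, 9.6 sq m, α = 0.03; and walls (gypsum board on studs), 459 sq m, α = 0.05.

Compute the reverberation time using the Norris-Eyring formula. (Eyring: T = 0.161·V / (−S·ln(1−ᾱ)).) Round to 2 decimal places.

Total surface area S = 266.9 + 266.9 + 17.8 + 9.6 + 459 = 1020.2 sq m.
Σ(Sᵢαᵢ) = 266.9×0.19 + 266.9×0.08 + 17.8×0.05 + 9.6×0.03 + 459×0.05 = 96.191.
ᾱ = 96.191 / 1020.2 = 0.0943.
Eyring denominator: −S ln(1−ᾱ) = 101.048.
V = 28.7 × 9.3 × 6.4 = 1708.224 m³.
RT60 = 0.161 × 1708.224 / 101.048 = 2.72 s.

2.72 sec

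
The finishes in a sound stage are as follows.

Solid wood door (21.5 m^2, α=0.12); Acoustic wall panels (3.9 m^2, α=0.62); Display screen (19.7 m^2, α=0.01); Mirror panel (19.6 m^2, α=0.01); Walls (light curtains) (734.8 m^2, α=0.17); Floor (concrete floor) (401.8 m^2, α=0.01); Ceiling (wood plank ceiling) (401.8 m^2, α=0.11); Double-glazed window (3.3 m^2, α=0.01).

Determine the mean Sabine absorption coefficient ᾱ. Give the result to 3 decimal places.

0.111

Total surface area S = 1606.4 m^2.
Σ(Sᵢαᵢ) = 21.5*0.12 + 3.9*0.62 + 19.7*0.01 + 19.6*0.01 + 734.8*0.17 + 401.8*0.01 + 401.8*0.11 + 3.3*0.01 = 178.556.
ᾱ = 178.556 / 1606.4 = 0.111.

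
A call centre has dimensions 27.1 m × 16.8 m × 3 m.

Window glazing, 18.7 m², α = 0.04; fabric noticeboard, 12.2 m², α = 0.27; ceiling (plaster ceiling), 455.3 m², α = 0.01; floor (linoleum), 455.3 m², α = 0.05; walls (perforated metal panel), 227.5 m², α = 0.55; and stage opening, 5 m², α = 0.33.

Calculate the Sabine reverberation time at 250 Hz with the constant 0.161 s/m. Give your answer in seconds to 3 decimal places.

Summing Sᵢαᵢ: 0.748 + 3.294 + 4.553 + 22.765 + 125.125 + 1.650 → A = 158.135 sabins.
Volume V = 27.1 × 16.8 × 3 = 1365.84 m³.
T = 0.161 V/A = 0.161·1365.84/158.135 = 1.391 s.

1.391 s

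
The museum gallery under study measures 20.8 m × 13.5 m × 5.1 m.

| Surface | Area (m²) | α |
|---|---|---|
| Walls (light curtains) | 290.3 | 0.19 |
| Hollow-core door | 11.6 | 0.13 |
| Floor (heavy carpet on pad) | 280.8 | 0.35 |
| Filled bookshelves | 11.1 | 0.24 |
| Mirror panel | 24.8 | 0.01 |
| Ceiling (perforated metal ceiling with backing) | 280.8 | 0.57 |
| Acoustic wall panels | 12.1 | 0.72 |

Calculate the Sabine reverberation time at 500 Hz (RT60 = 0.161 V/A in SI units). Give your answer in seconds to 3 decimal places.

0.706 s

Summing Sᵢαᵢ: 55.157 + 1.508 + 98.280 + 2.664 + 0.248 + 160.056 + 8.712 → A = 326.625 sabins.
V = 20.8·13.5·5.1 = 1432.08 m³.
Sabine: RT60 = 0.161 × 1432.08 / 326.625 = 0.706 s.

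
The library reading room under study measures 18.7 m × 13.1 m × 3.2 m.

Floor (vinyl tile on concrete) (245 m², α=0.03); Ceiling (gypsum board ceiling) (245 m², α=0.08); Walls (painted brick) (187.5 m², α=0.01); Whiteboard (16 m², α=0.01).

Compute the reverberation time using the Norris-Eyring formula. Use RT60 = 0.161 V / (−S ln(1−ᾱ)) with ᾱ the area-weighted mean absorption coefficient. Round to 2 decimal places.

S = Σ Sᵢ = 693.5 m².
Absorption A = 245×0.03 + 245×0.08 + 187.5×0.01 + 16×0.01 = 28.985 sabins.
ᾱ = 28.985 / 693.5 = 0.0418.
−S·ln(1−ᾱ) = −693.5 × ln(1 − 0.0418) = 29.612.
V = 18.7 × 13.1 × 3.2 = 783.904 m³.
RT60 = 0.161 × 783.904 / 29.612 = 4.26 s.

4.26 sec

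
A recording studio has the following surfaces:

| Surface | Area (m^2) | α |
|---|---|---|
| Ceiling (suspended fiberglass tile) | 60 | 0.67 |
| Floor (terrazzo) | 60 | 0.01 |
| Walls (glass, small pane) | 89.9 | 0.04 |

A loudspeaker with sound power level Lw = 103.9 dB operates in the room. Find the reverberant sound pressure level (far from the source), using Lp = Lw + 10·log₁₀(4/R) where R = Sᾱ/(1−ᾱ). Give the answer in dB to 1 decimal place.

A = 44.396 sabins; S = 209.9 m^2.
ᾱ = 0.2115, so room constant R = A/(1−ᾱ) = 56.304 m^2.
Lp = 103.9 + 10·log₁₀(4/56.304) = 103.9 + (-11.48) = 92.4 dB.

92.4 dB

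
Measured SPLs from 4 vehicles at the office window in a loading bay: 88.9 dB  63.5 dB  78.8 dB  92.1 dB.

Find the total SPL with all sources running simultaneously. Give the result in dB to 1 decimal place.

Σ 10^(Lᵢ/10) = 2.476e+09.
Back to dB: 10·log₁₀ Σ = 93.9 dB.

93.9 dB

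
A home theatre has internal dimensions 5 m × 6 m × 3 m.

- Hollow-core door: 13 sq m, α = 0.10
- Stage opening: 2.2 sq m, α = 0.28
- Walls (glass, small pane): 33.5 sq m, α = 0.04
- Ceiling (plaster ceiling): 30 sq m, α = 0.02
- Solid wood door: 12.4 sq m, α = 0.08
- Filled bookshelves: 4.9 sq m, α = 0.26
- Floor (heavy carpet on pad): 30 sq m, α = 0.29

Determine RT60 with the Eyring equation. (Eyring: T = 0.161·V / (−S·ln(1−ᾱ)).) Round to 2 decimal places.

S = Σ Sᵢ = 126.0 sq m.
Σ(Sᵢαᵢ) = 13·0.10 + 2.2·0.28 + 33.5·0.04 + 30·0.02 + 12.4·0.08 + 4.9·0.26 + 30·0.29 = 14.822.
Mean coefficient ᾱ = A/S = 0.1176.
Eyring denominator: −S ln(1−ᾱ) = 15.764.
V = 5 × 6 × 3 = 90 m³.
RT60 = 0.161 × 90 / 15.764 = 0.92 s.

0.92 sec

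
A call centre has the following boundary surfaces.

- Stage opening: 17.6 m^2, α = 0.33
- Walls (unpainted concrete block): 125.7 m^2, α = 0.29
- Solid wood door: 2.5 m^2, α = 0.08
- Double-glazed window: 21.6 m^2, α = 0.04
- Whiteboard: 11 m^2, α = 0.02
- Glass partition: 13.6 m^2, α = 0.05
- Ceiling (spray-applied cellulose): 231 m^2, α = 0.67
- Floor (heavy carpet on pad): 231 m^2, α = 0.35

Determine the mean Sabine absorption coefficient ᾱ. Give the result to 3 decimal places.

0.428

Total surface area S = 654.0 m^2.
Weighted sum Σ Sα = 279.845.
ᾱ = 279.845 / 654.0 = 0.428.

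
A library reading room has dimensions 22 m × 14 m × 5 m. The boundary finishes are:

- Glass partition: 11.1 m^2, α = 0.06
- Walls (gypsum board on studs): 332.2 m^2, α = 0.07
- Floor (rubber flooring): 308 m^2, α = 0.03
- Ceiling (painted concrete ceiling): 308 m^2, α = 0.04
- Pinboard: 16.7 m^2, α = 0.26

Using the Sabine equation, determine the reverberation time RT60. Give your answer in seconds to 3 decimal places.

4.977 s

Summing Sᵢαᵢ: 0.666 + 23.254 + 9.240 + 12.320 + 4.342 → A = 49.822 sabins.
Room volume: 1540 m³.
T = 0.161 V/A = 0.161·1540/49.822 = 4.977 s.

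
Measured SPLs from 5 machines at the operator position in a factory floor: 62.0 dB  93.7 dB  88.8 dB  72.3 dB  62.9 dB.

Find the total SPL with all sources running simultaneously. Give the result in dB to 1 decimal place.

94.9 dB

Σ 10^(Lᵢ/10) = 3.123e+09.
Back to dB: 10·log₁₀ Σ = 94.9 dB.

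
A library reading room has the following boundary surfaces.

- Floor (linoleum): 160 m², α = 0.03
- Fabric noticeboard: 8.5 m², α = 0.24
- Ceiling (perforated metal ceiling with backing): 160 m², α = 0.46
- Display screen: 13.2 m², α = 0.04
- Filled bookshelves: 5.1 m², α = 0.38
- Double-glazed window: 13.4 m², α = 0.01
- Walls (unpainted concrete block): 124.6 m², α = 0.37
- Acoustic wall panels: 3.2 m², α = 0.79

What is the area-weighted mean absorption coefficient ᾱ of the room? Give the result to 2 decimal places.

S = Σ Sᵢ = 160 + 8.5 + 160 + 13.2 + 5.1 + 13.4 + 124.6 + 3.2 = 488.0 m².
Weighted sum Σ Sα = 131.670.
ᾱ = 131.670 / 488.0 = 0.27.

0.27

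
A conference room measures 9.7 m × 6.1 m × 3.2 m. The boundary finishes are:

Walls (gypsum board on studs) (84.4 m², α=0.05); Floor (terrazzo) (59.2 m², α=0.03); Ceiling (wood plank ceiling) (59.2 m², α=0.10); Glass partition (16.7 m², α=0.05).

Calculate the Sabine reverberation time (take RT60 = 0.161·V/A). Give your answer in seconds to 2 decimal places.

Equivalent absorption area: A = 84.4·0.05 + 59.2·0.03 + 59.2·0.10 + 16.7·0.05 = 12.751 m².
Volume V = 9.7 × 6.1 × 3.2 = 189.344 m³.
T = 0.161 V/A = 0.161·189.344/12.751 = 2.39 s.

2.39 seconds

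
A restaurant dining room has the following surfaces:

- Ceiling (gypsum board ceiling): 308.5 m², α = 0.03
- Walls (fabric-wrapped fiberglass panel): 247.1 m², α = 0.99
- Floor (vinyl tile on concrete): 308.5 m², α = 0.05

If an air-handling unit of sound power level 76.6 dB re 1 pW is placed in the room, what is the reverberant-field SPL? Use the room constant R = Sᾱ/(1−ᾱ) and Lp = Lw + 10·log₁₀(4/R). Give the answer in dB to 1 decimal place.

56.7 dB

A = 269.309 sabins; S = 864.1 m².
ᾱ = 269.309/864.1 = 0.3117; R = Sᾱ/(1−ᾱ) = 269.309/(1−0.3117) = 391.267 m².
Lp = 76.6 + 10·log₁₀(4/391.267) = 76.6 + (-19.90) = 56.7 dB.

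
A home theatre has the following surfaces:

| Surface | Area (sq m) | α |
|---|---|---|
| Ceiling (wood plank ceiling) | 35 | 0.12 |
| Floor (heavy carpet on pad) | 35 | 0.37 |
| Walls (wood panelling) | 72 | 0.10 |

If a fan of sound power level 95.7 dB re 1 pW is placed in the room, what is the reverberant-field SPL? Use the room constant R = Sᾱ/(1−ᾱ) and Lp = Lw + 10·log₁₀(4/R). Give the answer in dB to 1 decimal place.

87.0 dB

A = 24.350 sabins; S = 142.0 sq m.
ᾱ = 24.350/142.0 = 0.1715; R = Sᾱ/(1−ᾱ) = 24.350/(1−0.1715) = 29.390 sq m.
Lp = 95.7 + 10·log₁₀(4/29.390) = 95.7 + (-8.66) = 87.0 dB.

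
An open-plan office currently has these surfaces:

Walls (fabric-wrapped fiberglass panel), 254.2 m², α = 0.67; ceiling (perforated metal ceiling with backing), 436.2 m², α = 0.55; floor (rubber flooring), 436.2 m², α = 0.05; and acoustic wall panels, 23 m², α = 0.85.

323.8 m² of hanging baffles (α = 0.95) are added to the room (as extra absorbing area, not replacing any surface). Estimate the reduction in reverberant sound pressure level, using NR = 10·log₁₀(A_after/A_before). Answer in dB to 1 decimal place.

2.3 dB

A_before = Σ Sᵢαᵢ = 254.2×0.67 + 436.2×0.55 + 436.2×0.05 + 23×0.85 = 451.584 sabins.
Added absorption = 323.8 × 0.95 = 307.610 sabins.
New total A_after = 759.194 sabins.
NR = 10·log₁₀(759.194/451.584) = 2.3 dB.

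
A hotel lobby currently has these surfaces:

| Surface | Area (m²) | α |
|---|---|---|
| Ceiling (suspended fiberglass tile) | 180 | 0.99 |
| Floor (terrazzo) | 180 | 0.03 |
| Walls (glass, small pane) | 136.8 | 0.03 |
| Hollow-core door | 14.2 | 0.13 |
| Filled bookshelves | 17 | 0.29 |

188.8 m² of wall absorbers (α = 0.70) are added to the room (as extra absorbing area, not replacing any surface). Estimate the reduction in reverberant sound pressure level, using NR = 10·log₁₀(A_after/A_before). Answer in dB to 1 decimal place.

2.3 dB

A_before = Σ Sᵢαᵢ = 180*0.99 + 180*0.03 + 136.8*0.03 + 14.2*0.13 + 17*0.29 = 194.480 sabins.
Added absorption = 188.8 × 0.70 = 132.160 sabins.
A_after = 194.480 + 132.160 = 326.640 sabins.
NR = 10·log₁₀(326.640/194.480) = 2.3 dB.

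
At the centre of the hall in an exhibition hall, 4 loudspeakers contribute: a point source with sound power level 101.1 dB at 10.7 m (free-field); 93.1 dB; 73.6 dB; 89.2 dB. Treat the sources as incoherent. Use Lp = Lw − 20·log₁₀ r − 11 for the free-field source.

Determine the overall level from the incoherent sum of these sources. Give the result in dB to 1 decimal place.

94.6 dB

Source at 10.7 m: Lp = 101.1 − 20·log₁₀(10.7) − 11 = 69.5 dB.
Σ 10^(Lᵢ/10) = 2.905e+09.
L_total = 10·log₁₀(2.905e+09) = 94.6 dB.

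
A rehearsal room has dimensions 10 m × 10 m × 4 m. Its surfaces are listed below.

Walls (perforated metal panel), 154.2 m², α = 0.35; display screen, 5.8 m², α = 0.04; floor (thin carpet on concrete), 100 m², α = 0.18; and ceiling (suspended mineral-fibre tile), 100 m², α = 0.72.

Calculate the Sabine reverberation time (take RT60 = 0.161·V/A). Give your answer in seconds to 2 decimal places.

0.45 seconds

Summing Sᵢαᵢ: 53.970 + 0.232 + 18.000 + 72.000 → A = 144.202 sabins.
Volume V = 10 × 10 × 4 = 400 m³.
RT60 = 0.161 · V / A = 0.161 × 400 / 144.202 = 0.45 s.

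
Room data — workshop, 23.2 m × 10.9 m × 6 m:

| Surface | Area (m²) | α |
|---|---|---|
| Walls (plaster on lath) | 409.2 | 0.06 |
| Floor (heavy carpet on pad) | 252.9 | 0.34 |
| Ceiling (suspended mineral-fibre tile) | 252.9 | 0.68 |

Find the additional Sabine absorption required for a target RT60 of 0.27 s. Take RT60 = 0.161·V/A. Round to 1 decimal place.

622.2 sabins

A₁ = Σ Sᵢαᵢ = 409.2×0.06 + 252.9×0.34 + 252.9×0.68 = 282.510 sabins.
V = 1517.28 m³. Required absorption A₂ = 0.161 × 1517.28 / 0.27 = 904.748 sabins.
Shortfall: 904.748 − 282.510 = 622.2 sabins.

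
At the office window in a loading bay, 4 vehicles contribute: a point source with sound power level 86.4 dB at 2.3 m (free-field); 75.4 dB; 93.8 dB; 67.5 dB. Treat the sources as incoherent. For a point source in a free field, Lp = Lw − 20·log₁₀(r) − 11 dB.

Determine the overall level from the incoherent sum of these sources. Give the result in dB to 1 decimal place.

Source at 2.3 m: Lp = 86.4 − 20·log₁₀(2.3) − 11 = 68.2 dB.
Σ 10^(Lᵢ/10) = 2.446e+09.
Back to dB: 10·log₁₀ Σ = 93.9 dB.

93.9 dB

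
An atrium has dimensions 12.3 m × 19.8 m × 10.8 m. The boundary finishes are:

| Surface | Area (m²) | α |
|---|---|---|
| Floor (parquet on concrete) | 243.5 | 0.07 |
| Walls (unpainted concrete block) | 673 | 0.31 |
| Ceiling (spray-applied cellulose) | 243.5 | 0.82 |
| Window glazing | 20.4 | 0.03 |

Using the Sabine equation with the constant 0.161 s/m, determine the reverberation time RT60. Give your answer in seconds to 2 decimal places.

0.99 s

Total absorption A = 243.5×0.07 + 673×0.31 + 243.5×0.82 + 20.4×0.03
  = 17.045 + 208.630 + 199.670 + 0.612 = 425.957 m² sabins.
V = 12.3·19.8·10.8 = 2630.232 m³.
Sabine: RT60 = 0.161 × 2630.232 / 425.957 = 0.99 s.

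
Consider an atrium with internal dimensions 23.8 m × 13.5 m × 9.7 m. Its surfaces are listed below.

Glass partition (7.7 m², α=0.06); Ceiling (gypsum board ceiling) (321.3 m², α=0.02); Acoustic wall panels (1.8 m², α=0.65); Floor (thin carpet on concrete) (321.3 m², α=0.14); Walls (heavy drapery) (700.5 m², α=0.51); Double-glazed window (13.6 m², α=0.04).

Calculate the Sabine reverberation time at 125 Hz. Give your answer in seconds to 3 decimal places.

1.221 seconds

Equivalent absorption area: A = 7.7*0.06 + 321.3*0.02 + 1.8*0.65 + 321.3*0.14 + 700.5*0.51 + 13.6*0.04 = 410.839 m².
Volume V = 23.8 × 13.5 × 9.7 = 3116.61 m³.
Sabine: RT60 = 0.161 × 3116.61 / 410.839 = 1.221 s.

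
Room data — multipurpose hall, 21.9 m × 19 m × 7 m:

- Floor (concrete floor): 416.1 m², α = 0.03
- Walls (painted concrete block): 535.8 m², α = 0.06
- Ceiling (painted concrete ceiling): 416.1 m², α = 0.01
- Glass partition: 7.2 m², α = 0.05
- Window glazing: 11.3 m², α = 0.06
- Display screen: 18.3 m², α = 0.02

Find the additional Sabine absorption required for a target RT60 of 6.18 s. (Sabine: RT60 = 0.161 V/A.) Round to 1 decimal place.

Total absorption A₁ = 416.1×0.03 + 535.8×0.06 + 416.1×0.01 + 7.2×0.05 + 11.3×0.06 + 18.3×0.02
  = 12.483 + 32.148 + 4.161 + 0.360 + 0.678 + 0.366 = 50.196 m² sabins.
Target A₂ = 0.161·2912.7/6.18 = 75.881 sabins (V = 2912.7 m³).
Additional absorption ΔA = 75.881 − 50.196 = 25.7 sabins.

25.7 sabins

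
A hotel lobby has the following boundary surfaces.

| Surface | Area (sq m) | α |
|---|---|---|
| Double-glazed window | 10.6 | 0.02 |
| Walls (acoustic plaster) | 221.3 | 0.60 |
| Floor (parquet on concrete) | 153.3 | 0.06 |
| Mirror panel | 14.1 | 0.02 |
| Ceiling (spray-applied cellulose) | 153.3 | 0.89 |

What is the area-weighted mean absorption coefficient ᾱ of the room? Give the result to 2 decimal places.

Total surface area S = 552.6 sq m.
Σ(Sᵢαᵢ) = 10.6·0.02 + 221.3·0.60 + 153.3·0.06 + 14.1·0.02 + 153.3·0.89 = 278.909.
ᾱ = A/S = 0.50.

0.50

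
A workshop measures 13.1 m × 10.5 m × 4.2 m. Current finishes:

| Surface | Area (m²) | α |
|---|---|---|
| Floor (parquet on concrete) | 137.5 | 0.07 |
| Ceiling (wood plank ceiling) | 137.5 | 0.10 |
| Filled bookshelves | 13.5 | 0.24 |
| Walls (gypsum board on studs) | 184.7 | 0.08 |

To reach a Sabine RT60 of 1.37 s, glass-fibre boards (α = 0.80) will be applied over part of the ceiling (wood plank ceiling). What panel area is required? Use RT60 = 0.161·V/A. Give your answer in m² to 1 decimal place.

Total absorption A₁ = 137.5*0.07 + 137.5*0.10 + 13.5*0.24 + 184.7*0.08
  = 9.625 + 13.750 + 3.240 + 14.776 = 41.391 m² sabins.
V = 577.71 m³. Target absorption A₂ = 0.161 × 577.71 / 1.37 = 67.891 sabins.
ΔA needed = 67.891 − 41.391 = 26.500 sabins.
Net gain per m²: Δα = 0.80 − 0.10 = 0.70.
Panel area = 26.500 / 0.70 = 37.9 m².

37.9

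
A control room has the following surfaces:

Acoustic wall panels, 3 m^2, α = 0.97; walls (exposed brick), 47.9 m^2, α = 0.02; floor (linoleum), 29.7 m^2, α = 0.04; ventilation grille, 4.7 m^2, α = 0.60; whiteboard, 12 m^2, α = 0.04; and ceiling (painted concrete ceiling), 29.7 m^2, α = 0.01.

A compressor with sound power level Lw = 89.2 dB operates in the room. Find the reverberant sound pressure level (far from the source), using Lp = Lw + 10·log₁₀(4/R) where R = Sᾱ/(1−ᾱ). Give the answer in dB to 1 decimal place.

85.5 dB

Σ(Sᵢαᵢ) = 3×0.97 + 47.9×0.02 + 29.7×0.04 + 4.7×0.60 + 12×0.04 + 29.7×0.01 = 8.653; total area S = 127.0 m^2.
ᾱ = 8.653/127.0 = 0.0681; R = Sᾱ/(1−ᾱ) = 8.653/(1−0.0681) = 9.285 m^2.
Lp = Lw + 10 log₁₀(4/R) = 89.2 -3.66 = 85.5 dB.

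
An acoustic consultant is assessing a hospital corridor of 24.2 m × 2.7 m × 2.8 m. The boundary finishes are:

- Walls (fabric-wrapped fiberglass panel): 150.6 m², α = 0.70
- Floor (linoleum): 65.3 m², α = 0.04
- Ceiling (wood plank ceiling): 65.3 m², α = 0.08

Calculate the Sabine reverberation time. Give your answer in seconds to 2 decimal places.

Equivalent absorption area: A = 150.6×0.70 + 65.3×0.04 + 65.3×0.08 = 113.256 m².
Room volume: 182.952 m³.
RT60 = 0.161 · V / A = 0.161 × 182.952 / 113.256 = 0.26 s.

0.26 seconds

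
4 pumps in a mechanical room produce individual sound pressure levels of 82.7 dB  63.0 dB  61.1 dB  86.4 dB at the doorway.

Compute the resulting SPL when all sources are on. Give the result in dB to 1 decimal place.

Sum in the linear (power) domain: Σ 10^(Lᵢ/10) = 10^(82.7/10) + 10^(63.0/10) + 10^(61.1/10) + 10^(86.4/10) = 6.26e+08.
Combined level = 10 log₁₀(6.26e+08) = 88.0 dB.

88.0 dB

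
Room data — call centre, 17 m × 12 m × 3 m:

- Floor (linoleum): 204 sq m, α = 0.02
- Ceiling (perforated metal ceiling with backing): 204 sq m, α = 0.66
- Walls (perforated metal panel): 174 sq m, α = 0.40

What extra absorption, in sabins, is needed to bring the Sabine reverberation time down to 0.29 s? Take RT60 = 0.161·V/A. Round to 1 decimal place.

131.4 sabins

A₁ = Σ Sᵢαᵢ = 204·0.02 + 204·0.66 + 174·0.40 = 208.320 sabins.
V = 612 m³. Required absorption A₂ = 0.161 × 612 / 0.29 = 339.766 sabins.
ΔA = A₂ − A₁ = 339.766 − 208.320 = 131.4 sabins.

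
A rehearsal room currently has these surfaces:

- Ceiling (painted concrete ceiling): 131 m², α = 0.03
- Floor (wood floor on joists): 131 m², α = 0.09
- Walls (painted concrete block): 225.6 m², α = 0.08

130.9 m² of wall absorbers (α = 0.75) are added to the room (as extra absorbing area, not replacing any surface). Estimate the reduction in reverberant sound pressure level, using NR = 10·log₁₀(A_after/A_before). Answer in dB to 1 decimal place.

Summing Sᵢαᵢ: 3.930 + 11.790 + 18.048 → A_before = 33.768 sabins.
Added absorption = 130.9 × 0.75 = 98.175 sabins.
New total A_after = 131.943 sabins.
NR = 10·log₁₀(131.943/33.768) = 5.9 dB.

5.9 dB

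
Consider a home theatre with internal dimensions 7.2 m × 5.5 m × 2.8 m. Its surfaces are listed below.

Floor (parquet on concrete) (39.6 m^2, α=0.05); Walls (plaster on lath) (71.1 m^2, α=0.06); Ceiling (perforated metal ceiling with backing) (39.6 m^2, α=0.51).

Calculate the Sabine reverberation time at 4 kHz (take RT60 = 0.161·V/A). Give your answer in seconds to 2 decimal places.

0.68 seconds

Equivalent absorption area: A = 39.6×0.05 + 71.1×0.06 + 39.6×0.51 = 26.442 m^2.
Volume V = 7.2 × 5.5 × 2.8 = 110.88 m³.
Sabine: RT60 = 0.161 × 110.88 / 26.442 = 0.68 s.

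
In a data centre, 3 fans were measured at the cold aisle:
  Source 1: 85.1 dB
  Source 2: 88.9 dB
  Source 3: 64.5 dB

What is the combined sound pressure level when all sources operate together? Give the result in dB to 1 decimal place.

Sum in the linear (power) domain: Σ 10^(Lᵢ/10) = 10^(85.1/10) + 10^(88.9/10) + 10^(64.5/10) = 1.103e+09.
L_total = 10·log₁₀(1.103e+09) = 90.4 dB.

90.4 dB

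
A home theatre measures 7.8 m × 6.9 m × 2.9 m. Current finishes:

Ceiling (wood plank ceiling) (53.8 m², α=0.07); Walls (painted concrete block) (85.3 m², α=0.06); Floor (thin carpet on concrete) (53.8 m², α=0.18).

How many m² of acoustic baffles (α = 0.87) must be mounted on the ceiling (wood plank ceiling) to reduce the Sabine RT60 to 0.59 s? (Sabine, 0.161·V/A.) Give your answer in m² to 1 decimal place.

Equivalent absorption area: A₁ = 53.8·0.07 + 85.3·0.06 + 53.8·0.18 = 18.568 m².
Required A₂ = 0.161·156.078/0.59 = 42.591 sabins.
Absorption to add: 42.591 − 18.568 = 24.023 sabins.
Each m² of panel replacing the ceiling (wood plank ceiling) adds (0.87 − 0.07) = 0.80 sabins.
Area = ΔA/Δα = 24.023/0.80 = 30.0 m².

30.0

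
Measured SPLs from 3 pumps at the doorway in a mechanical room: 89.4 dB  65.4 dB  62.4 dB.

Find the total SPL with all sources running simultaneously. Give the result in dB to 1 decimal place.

89.4 dB

Σ 10^(Lᵢ/10) = 8.762e+08.
Back to dB: 10·log₁₀ Σ = 89.4 dB.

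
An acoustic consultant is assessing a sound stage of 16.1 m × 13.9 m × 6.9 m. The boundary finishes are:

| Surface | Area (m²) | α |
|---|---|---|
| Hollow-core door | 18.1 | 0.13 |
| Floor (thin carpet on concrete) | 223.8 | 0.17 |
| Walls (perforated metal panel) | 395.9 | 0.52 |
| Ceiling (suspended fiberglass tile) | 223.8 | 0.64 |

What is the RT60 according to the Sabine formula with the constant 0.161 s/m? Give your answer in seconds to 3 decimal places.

Equivalent absorption area: A = 18.1×0.13 + 223.8×0.17 + 395.9×0.52 + 223.8×0.64 = 389.499 m².
V = 16.1·13.9·6.9 = 1544.151 m³.
Sabine: RT60 = 0.161 × 1544.151 / 389.499 = 0.638 s.

0.638 sec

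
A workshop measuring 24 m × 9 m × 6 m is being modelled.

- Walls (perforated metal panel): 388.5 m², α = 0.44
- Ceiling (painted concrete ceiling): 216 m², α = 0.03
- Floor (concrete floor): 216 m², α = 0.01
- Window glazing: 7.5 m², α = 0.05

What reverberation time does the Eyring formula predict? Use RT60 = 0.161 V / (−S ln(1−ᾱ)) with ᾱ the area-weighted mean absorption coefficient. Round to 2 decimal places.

S = Σ Sᵢ = 828.0 m².
Absorption A = 388.5·0.44 + 216·0.03 + 216·0.01 + 7.5·0.05 = 179.955 sabins.
ᾱ = 179.955 / 828.0 = 0.2173.
Eyring denominator: −S ln(1−ᾱ) = 202.865.
V = 24 × 9 × 6 = 1296 m³.
RT60 = 0.161 × 1296 / 202.865 = 1.03 s.

1.03 sec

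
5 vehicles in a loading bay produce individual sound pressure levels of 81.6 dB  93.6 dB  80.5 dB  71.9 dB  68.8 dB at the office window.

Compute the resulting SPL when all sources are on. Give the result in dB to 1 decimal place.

Σ 10^(Lᵢ/10) = 2.571e+09.
L_total = 10·log₁₀(2.571e+09) = 94.1 dB.

94.1 dB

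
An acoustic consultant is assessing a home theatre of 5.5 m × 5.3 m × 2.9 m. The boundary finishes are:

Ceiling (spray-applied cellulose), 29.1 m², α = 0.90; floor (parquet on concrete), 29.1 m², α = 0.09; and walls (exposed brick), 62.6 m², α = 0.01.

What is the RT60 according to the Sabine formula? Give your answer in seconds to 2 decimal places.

0.46 s

Total absorption A = 29.1*0.90 + 29.1*0.09 + 62.6*0.01
  = 26.190 + 2.619 + 0.626 = 29.435 m² sabins.
Room volume: 84.535 m³.
Sabine: RT60 = 0.161 × 84.535 / 29.435 = 0.46 s.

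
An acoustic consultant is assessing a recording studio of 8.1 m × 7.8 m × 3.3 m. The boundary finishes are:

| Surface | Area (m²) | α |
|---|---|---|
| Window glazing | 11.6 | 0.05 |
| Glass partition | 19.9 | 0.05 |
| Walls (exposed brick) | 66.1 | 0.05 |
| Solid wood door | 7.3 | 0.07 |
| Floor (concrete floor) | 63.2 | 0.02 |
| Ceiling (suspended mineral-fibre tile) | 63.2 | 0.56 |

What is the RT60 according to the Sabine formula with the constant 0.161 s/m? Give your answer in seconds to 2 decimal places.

Equivalent absorption area: A = 11.6*0.05 + 19.9*0.05 + 66.1*0.05 + 7.3*0.07 + 63.2*0.02 + 63.2*0.56 = 42.047 m².
Volume V = 8.1 × 7.8 × 3.3 = 208.494 m³.
RT60 = 0.161 · V / A = 0.161 × 208.494 / 42.047 = 0.80 s.

0.80 sec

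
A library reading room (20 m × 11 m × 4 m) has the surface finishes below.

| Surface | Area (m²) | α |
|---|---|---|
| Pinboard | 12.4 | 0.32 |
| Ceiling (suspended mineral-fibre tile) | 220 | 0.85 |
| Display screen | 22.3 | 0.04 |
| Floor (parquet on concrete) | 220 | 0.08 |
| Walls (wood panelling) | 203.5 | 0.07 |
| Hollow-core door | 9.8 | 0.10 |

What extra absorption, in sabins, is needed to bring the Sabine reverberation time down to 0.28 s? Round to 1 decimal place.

281.3 sabins

Equivalent absorption area: A₁ = 12.4*0.32 + 220*0.85 + 22.3*0.04 + 220*0.08 + 203.5*0.07 + 9.8*0.10 = 224.685 m².
Target A₂ = 0.161·880/0.28 = 506.000 sabins (V = 880 m³).
Additional absorption ΔA = 506.000 − 224.685 = 281.3 sabins.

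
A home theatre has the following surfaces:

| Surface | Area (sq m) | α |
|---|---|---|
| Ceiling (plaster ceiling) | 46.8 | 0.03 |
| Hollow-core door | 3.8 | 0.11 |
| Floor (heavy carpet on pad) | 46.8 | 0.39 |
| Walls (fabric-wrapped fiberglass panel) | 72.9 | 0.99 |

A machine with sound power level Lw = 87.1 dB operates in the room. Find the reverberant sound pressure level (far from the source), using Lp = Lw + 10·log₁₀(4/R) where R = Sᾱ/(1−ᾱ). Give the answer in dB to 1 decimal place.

70.1 dB

Σ(Sᵢαᵢ) = 46.8·0.03 + 3.8·0.11 + 46.8·0.39 + 72.9·0.99 = 92.245; total area S = 170.3 sq m.
ᾱ = 0.5417, so room constant R = A/(1−ᾱ) = 201.276 sq m.
Lp = 87.1 + 10·log₁₀(4/201.276) = 87.1 + (-17.02) = 70.1 dB.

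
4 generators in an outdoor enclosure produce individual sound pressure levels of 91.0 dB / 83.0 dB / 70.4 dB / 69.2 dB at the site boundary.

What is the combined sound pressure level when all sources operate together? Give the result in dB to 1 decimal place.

Converting to relative power and adding: 10^(91.0/10) + 10^(83.0/10) + 10^(70.4/10) + 10^(69.2/10) = 1.478e+09.
Combined level = 10 log₁₀(1.478e+09) = 91.7 dB.

91.7 dB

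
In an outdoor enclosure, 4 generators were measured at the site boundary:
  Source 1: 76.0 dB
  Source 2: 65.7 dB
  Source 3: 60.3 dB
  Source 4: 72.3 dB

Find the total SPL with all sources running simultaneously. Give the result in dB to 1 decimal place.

77.9 dB

Σ 10^(Lᵢ/10) = 6.158e+07.
Back to dB: 10·log₁₀ Σ = 77.9 dB.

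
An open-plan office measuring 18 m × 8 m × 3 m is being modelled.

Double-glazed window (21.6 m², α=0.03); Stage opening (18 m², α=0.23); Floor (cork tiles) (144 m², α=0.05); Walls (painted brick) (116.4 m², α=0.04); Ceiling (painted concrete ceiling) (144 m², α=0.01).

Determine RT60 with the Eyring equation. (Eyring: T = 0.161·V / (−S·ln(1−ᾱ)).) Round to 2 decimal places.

3.77 s

Total surface area S = 21.6 + 18 + 144 + 116.4 + 144 = 444.0 m².
Σ(Sᵢαᵢ) = 21.6×0.03 + 18×0.23 + 144×0.05 + 116.4×0.04 + 144×0.01 = 18.084.
Mean coefficient ᾱ = A/S = 0.0407.
Eyring denominator: −S ln(1−ᾱ) = 18.449.
V = 18 × 8 × 3 = 432 m³.
RT60 = 0.161 × 432 / 18.449 = 3.77 s.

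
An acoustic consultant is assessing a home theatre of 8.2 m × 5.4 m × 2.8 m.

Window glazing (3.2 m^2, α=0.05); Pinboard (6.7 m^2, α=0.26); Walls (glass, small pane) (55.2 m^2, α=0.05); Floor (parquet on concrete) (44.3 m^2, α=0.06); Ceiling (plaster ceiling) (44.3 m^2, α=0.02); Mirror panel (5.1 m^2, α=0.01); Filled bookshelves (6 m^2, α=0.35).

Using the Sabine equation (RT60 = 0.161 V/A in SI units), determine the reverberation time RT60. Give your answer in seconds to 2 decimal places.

A = Σ Sᵢαᵢ = 3.2·0.05 + 6.7·0.26 + 55.2·0.05 + 44.3·0.06 + 44.3·0.02 + 5.1·0.01 + 6·0.35 = 10.357 sabins.
Volume V = 8.2 × 5.4 × 2.8 = 123.984 m³.
Sabine: RT60 = 0.161 × 123.984 / 10.357 = 1.93 s.

1.93 seconds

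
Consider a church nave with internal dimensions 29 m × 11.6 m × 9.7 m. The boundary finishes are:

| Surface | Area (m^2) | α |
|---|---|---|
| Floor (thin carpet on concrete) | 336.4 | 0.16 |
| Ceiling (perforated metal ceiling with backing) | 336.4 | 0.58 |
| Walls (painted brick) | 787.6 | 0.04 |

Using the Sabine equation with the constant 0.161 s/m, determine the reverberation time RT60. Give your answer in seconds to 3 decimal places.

1.873 s

Summing Sᵢαᵢ: 53.824 + 195.112 + 31.504 → A = 280.440 sabins.
Room volume: 3263.08 m³.
Sabine: RT60 = 0.161 × 3263.08 / 280.440 = 1.873 s.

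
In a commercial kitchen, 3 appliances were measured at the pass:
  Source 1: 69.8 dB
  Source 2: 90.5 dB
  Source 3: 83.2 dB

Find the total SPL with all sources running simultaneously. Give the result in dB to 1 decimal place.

91.3 dB

Converting to relative power and adding: 10^(69.8/10) + 10^(90.5/10) + 10^(83.2/10) = 1.34e+09.
Combined level = 10 log₁₀(1.34e+09) = 91.3 dB.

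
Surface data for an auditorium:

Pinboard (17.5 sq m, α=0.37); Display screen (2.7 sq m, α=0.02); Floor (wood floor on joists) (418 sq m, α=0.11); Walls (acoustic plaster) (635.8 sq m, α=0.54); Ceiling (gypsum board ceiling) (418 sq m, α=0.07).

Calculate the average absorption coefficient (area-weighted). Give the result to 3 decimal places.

0.285

S = Σ Sᵢ = 17.5 + 2.7 + 418 + 635.8 + 418 = 1492.0 sq m.
A = 17.5×0.37 + 2.7×0.02 + 418×0.11 + 635.8×0.54 + 418×0.07 = 425.101 sabins.
ᾱ = A/S = 0.285.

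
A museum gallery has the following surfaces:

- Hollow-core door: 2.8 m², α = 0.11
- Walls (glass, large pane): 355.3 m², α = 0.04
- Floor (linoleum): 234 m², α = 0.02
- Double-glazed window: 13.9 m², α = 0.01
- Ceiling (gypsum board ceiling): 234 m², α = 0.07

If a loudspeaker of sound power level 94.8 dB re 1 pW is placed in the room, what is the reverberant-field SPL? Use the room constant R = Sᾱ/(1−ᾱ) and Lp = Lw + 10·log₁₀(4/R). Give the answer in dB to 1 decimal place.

85.1 dB

A = 35.719 sabins; S = 840.0 m².
ᾱ = 0.0425, so room constant R = A/(1−ᾱ) = 37.304 m².
Lp = Lw + 10 log₁₀(4/R) = 94.8 -9.70 = 85.1 dB.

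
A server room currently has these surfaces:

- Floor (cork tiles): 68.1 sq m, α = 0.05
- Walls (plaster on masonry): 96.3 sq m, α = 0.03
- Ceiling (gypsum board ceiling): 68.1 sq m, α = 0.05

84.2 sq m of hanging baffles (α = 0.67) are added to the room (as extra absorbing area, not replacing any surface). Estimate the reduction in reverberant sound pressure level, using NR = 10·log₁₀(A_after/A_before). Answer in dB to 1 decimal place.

8.3 dB

Equivalent absorption area: A_before = 68.1*0.05 + 96.3*0.03 + 68.1*0.05 = 9.699 sq m.
Treatment contributes 84.2·0.67 = 56.414 sabins.
A_after = 9.699 + 56.414 = 66.113 sabins.
NR = 10·log₁₀(66.113/9.699) = 8.3 dB.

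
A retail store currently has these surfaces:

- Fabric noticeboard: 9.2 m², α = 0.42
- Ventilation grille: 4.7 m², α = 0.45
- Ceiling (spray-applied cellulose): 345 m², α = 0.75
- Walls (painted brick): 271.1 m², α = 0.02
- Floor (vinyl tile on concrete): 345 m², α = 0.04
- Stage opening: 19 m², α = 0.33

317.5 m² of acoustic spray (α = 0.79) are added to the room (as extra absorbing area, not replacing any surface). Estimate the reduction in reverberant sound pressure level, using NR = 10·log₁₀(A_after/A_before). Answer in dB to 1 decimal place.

2.7 dB

A_before = Σ Sᵢαᵢ = 9.2×0.42 + 4.7×0.45 + 345×0.75 + 271.1×0.02 + 345×0.04 + 19×0.33 = 290.221 sabins.
Added absorption = 317.5 × 0.79 = 250.825 sabins.
New total A_after = 541.046 sabins.
Reduction = 10 log₁₀(A_after/A_before) = 10 log₁₀(1.8643) = 2.7 dB.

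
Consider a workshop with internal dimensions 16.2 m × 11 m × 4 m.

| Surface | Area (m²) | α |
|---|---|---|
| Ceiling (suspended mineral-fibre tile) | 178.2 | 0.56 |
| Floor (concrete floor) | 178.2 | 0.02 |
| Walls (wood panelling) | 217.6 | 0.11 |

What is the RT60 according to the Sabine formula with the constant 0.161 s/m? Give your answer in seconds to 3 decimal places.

A = Σ Sᵢαᵢ = 178.2*0.56 + 178.2*0.02 + 217.6*0.11 = 127.292 sabins.
Volume V = 16.2 × 11 × 4 = 712.8 m³.
Sabine: RT60 = 0.161 × 712.8 / 127.292 = 0.902 s.

0.902 s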